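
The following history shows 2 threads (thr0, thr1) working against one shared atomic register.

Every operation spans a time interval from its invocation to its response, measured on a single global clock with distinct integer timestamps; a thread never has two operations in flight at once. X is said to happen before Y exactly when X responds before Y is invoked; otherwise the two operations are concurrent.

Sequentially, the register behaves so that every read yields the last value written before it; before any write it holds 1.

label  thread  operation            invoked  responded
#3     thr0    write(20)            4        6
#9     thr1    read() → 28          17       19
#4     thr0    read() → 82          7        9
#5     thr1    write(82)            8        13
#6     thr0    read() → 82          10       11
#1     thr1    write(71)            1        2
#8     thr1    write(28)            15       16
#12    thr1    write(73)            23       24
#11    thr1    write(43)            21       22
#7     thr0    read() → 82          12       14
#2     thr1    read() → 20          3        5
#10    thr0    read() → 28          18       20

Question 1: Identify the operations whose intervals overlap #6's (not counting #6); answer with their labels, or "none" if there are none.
overlap test against #6 [10,11]: concurrent iff the interval meets 10..11
#1 [1,2]: before
#2 [3,5]: before
#3 [4,6]: before
#4 [7,9]: before
#5 [8,13]: concurrent
#7 [12,14]: after
#8 [15,16]: after
#9 [17,19]: after
#10 [18,20]: after
#11 [21,22]: after
#12 [23,24]: after

#5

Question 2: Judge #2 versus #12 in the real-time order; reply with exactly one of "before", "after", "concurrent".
#2 spans [3,5], #12 spans [23,24]
resp(#2)=5 < inv(#12)=23

before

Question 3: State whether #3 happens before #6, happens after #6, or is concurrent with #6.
#3 spans [4,6], #6 spans [10,11]
resp(#3)=6 < inv(#6)=10

before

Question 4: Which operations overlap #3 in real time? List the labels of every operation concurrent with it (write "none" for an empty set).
#3 runs from 4 to 6; window-overlapping ops are concurrent
#1 [1,2]: before
#2 [3,5]: concurrent
#4 [7,9]: after
#5 [8,13]: after
#6 [10,11]: after
#7 [12,14]: after
#8 [15,16]: after
#9 [17,19]: after
#10 [18,20]: after
#11 [21,22]: after
#12 [23,24]: after

#2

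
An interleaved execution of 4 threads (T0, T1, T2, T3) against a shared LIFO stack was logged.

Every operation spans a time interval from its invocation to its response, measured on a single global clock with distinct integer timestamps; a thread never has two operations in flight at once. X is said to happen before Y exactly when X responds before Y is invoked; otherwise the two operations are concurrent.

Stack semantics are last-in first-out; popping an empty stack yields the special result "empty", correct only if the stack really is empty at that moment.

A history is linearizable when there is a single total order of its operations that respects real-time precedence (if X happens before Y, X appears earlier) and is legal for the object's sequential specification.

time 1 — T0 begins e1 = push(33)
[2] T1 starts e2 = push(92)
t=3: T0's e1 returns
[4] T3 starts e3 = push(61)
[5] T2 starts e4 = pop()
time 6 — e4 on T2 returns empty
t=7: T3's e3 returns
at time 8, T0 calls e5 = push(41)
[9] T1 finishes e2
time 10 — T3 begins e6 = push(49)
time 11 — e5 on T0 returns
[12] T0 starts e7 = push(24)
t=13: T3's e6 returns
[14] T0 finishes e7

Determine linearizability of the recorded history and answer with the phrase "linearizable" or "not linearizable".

not linearizable

cut after 5 events: linearizable; cut after 6 events (e4 responds, time 6): not linearizable
one real-time candidate order over the 2 completed operations — the LIFO stack replay rejects it
every completion of the 2 pending operations (e2, e3) was checked; none linearizes
for example e1, e4 (pending dropped) fails at step 2: e4 pop() → empty is not legal there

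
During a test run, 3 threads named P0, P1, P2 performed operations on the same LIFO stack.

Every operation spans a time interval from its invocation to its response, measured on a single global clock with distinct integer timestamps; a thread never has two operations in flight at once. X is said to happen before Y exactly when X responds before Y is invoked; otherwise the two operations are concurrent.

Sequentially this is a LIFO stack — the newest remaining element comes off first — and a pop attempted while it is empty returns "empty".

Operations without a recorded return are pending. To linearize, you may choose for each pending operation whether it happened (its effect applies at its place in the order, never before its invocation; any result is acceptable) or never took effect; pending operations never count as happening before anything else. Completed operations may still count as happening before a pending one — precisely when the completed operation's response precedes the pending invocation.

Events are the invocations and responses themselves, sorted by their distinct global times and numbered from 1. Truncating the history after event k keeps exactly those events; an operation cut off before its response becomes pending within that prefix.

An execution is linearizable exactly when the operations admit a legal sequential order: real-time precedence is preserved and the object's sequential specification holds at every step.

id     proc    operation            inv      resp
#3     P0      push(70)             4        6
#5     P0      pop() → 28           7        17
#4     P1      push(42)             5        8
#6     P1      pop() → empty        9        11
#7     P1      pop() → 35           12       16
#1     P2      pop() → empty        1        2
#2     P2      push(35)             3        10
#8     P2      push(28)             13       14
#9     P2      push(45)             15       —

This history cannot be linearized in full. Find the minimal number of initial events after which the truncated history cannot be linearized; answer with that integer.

11

events 1..10 are still linearizable — one witness is #1, #2, #3, #4:
after step 1 (#1 pop() → empty): stack <>
after step 2 (#2 push(35)): stack <35>
after step 3 (#3 push(70)): stack <35,70>
after step 4 (#4 push(42)): stack <35,70,42>
adding event 11 (#6 responds at 11) leaves no legal real-time order
every completion of the 1 pending operation (#5) was checked; none linearizes
take #1, #2, #3, #4, #6 (pending dropped): step 5 already fails, because #6 pop() → empty cannot occur there
take #1, #2, #4, #3, #6 (pending dropped): step 5 already fails, because #6 pop() → empty cannot occur there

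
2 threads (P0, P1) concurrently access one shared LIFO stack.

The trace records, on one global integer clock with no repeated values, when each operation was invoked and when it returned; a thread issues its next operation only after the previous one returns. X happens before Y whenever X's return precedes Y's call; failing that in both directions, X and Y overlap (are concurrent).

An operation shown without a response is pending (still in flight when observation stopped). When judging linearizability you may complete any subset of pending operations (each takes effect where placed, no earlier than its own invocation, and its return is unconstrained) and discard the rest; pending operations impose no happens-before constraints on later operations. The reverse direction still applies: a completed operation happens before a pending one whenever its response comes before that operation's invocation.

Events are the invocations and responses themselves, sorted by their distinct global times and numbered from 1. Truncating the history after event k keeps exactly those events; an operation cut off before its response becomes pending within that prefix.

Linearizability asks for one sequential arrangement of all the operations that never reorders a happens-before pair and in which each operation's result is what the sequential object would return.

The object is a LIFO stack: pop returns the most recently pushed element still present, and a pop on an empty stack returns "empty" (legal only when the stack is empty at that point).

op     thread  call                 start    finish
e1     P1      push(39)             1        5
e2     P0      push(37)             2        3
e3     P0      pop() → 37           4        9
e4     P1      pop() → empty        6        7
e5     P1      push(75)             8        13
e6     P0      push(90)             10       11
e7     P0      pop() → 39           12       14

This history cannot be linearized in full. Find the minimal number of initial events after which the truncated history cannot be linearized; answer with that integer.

7

a valid linearization of events 1..6 exists, for instance e1, e2:
step 1: e1 push(39) — stack <39>
step 2: e2 push(37) — stack <39,37>
event 7 — e4's response, time 7 — after it, nothing linearizes
include/drop combinations of the 1 pending operation (e3) were all tried; none helps
sample order e1, e2, e4 (pending dropped) stalls at step 3 — e4 pop() → empty has no legal effect
sample order e2, e1, e4 (pending dropped) stalls at step 3 — e4 pop() → empty has no legal effect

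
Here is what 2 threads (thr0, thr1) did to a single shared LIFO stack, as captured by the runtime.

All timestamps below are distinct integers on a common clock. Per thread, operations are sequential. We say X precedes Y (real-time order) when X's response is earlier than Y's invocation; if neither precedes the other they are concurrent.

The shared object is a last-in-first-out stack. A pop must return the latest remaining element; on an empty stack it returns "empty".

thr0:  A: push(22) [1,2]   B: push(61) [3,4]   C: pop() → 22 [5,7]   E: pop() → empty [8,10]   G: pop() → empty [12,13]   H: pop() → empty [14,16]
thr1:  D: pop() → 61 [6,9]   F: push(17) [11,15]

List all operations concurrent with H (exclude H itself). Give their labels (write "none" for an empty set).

F

H spans [14,16]: anything still running between times 14 and 16 counts as concurrent
A [1,2]: before
B [3,4]: before
C [5,7]: before
D [6,9]: before
E [8,10]: before
F [11,15]: concurrent
G [12,13]: before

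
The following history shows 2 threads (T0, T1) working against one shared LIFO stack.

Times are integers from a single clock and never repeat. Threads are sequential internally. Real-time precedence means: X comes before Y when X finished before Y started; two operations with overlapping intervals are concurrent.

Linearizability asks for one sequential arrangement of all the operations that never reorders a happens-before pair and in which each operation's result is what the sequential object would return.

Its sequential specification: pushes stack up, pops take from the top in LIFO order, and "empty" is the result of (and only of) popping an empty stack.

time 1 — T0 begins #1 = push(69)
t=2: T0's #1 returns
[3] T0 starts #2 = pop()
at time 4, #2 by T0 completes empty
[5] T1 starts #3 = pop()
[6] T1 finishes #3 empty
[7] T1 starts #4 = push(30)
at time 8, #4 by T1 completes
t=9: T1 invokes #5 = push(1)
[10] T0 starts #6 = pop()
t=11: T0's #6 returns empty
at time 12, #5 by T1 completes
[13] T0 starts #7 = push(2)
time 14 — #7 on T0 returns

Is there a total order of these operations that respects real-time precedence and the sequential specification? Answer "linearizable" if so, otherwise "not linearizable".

the violation lands at event 4, #2's response at time 4: events 1..3 linearize, events 1..4 do not
exhaustive check: the 2 completed LIFO stack ops admit one real-time order; illegal
sample order #1, #2 stalls at step 2 — #2 pop() → empty has no legal effect

not linearizable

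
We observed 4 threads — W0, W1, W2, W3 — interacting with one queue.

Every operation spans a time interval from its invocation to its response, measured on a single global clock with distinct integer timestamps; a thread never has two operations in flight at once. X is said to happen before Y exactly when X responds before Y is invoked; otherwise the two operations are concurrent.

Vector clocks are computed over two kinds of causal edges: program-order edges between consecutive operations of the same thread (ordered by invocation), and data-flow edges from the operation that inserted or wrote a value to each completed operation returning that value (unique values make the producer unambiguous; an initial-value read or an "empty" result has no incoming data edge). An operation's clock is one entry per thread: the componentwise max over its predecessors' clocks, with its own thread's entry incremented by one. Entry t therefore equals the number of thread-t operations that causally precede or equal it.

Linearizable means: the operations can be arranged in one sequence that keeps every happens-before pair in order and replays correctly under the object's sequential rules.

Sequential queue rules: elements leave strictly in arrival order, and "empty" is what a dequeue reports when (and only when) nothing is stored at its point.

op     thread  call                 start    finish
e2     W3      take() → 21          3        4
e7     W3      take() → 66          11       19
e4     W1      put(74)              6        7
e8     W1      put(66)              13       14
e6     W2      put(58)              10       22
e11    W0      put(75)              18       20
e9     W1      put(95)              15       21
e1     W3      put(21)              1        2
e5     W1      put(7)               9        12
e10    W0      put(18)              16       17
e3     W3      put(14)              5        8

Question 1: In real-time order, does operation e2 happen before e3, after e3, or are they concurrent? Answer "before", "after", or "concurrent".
Answer: before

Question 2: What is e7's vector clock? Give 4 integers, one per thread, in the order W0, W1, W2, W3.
Answer: (0, 3, 0, 4)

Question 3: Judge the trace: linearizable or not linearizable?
the violation lands at event 19, e7's response at time 19: events 1..18 linearize, events 1..19 do not
8 completed operations, 8 real-time-consistent orders — every queue replay fails
include/drop combinations of the 3 pending operations (e6, e9, e11) were all tried; none helps
sample order e1, e2, e3, e4, e5, e7, e8, e10 (pending dropped) stalls at step 6 — e7 take() → 66 has no legal effect
sample order e1, e2, e3, e4, e5, e8, e7, e10 (pending dropped) stalls at step 7 — e7 take() → 66 has no legal effect

not linearizable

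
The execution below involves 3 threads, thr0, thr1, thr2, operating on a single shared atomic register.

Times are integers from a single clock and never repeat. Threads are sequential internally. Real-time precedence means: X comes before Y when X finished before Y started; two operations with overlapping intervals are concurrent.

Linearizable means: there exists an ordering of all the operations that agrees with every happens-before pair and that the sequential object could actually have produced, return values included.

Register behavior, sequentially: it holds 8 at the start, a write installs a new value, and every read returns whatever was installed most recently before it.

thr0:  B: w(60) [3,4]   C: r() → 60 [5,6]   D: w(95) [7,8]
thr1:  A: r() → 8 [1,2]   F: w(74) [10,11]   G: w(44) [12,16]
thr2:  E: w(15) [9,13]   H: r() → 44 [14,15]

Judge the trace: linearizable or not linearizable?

one valid linearization: A, B, C, D, E, F, G, H
step 1: A r() → 8 — value 8
step 2: B w(60) — value 60
step 3: C r() → 60 — value 60
step 4: D w(95) — value 95
step 5: E w(15) — value 15
step 6: F w(74) — value 74
step 7: G w(44) — value 44
step 8: H r() → 44 — value 44

linearizable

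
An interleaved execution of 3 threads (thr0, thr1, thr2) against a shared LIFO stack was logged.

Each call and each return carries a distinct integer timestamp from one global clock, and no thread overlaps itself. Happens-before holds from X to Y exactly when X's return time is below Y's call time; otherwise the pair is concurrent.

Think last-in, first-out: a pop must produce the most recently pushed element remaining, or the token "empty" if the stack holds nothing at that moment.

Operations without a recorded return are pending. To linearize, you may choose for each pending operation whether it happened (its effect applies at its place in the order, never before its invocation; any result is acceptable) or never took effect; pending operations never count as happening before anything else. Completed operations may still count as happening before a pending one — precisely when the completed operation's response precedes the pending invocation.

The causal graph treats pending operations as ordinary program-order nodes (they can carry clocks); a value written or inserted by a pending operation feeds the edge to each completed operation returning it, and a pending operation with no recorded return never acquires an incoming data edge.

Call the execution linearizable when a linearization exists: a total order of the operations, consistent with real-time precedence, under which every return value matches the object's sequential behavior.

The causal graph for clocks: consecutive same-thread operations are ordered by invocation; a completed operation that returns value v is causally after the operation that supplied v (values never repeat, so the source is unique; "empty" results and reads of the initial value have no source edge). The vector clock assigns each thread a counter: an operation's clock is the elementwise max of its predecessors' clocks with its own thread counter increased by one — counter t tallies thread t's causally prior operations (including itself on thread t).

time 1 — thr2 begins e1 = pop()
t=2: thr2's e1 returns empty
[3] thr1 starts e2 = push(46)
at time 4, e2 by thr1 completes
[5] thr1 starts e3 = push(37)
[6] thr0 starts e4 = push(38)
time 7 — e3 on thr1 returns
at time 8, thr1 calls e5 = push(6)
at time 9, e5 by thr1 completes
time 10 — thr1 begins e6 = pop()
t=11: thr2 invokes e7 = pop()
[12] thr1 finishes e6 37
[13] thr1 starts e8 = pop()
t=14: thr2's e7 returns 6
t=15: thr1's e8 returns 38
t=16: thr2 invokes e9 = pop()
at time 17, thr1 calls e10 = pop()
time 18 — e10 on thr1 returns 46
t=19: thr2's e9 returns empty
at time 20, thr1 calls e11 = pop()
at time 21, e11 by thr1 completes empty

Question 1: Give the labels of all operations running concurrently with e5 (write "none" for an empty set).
e4

e5 spans [8,9]: anything still running between times 8 and 9 counts as concurrent
e1 [1,2]: before
e2 [3,4]: before
e3 [5,7]: before
e4 [6,…): concurrent
e6 [10,12]: after
e7 [11,14]: after
e8 [13,15]: after
e9 [16,19]: after
e10 [17,18]: after
e11 [20,21]: after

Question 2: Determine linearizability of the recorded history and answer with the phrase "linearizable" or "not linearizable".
linearizable

witness order: e1, e2, e3, e5, e7, e6, e4, e8, e10, e9, e11
1. e1 pop() → empty, leaving stack <>
2. e2 push(46), leaving stack <46>
3. e3 push(37), leaving stack <46,37>
4. e5 push(6), leaving stack <46,37,6>
5. e7 pop() → 6, leaving stack <46,37>
6. e6 pop() → 37, leaving stack <46>
7. e4 push(38) (pending, included), leaving stack <46,38>
8. e8 pop() → 38, leaving stack <46>
9. e10 pop() → 46, leaving stack <>
10. e9 pop() → empty, leaving stack <>
11. e11 pop() → empty, leaving stack <>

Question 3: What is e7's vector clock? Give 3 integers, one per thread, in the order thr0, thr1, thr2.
(0, 3, 2)

VC(e1, invoked at 1): no causal predecessors; +1 on thr2 → (0, 0, 1)
VC(e2, invoked at 3): no causal predecessors; +1 on thr1 → (0, 1, 0)
VC(e4, invoked at 6): no causal predecessors; +1 on thr0 → (1, 0, 0)
VC(e3, invoked at 5): max of VC(e2)=(0, 1, 0), then +1 on thread thr1 → (0, 2, 0)
VC(e5, invoked at 8): max of VC(e3)=(0, 2, 0), then +1 on thread thr1 → (0, 3, 0)
VC(e6, invoked at 10): max of VC(e3)=(0, 2, 0), VC(e5)=(0, 3, 0), then +1 on thread thr1 → (0, 4, 0)
VC(e7, invoked at 11): max of VC(e1)=(0, 0, 1), VC(e5)=(0, 3, 0), then +1 on thread thr2 → (0, 3, 2)
VC(e9, invoked at 16): max of VC(e7)=(0, 3, 2), then +1 on thread thr2 → (0, 3, 3)
VC(e8, invoked at 13): max of VC(e4)=(1, 0, 0), VC(e6)=(0, 4, 0), then +1 on thread thr1 → (1, 5, 0)
VC(e10, invoked at 17): max of VC(e2)=(0, 1, 0), VC(e8)=(1, 5, 0), then +1 on thread thr1 → (1, 6, 0)
VC(e11, invoked at 20): max of VC(e10)=(1, 6, 0), then +1 on thread thr1 → (1, 7, 0)
target: VC(e7) = (0, 3, 2)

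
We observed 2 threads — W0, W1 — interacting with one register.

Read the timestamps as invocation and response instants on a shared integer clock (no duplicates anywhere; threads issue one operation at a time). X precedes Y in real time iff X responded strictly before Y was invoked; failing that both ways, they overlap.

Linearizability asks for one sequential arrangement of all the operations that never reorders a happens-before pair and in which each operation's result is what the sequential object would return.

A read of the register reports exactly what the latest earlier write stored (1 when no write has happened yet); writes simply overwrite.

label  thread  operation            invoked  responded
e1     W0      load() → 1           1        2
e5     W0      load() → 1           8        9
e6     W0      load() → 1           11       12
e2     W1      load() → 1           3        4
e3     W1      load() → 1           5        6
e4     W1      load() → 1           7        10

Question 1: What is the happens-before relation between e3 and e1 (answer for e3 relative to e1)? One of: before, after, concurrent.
e3 spans [5,6], e1 spans [1,2]
resp(e1)=2 < inv(e3)=5

after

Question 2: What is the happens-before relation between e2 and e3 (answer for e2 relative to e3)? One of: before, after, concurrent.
e2 spans [3,4], e3 spans [5,6]
resp(e2)=4 < inv(e3)=5

before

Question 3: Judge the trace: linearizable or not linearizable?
a witness: e1, e2, e3, e4, e5, e6
after step 1 (e1 load() → 1): value 1
after step 2 (e2 load() → 1): value 1
after step 3 (e3 load() → 1): value 1
after step 4 (e4 load() → 1): value 1
after step 5 (e5 load() → 1): value 1
after step 6 (e6 load() → 1): value 1

linearizable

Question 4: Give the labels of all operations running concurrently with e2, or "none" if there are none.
e2 spans [3,4]: anything still running between times 3 and 4 counts as concurrent
e1 [1,2]: before
e3 [5,6]: after
e4 [7,10]: after
e5 [8,9]: after
e6 [11,12]: after

none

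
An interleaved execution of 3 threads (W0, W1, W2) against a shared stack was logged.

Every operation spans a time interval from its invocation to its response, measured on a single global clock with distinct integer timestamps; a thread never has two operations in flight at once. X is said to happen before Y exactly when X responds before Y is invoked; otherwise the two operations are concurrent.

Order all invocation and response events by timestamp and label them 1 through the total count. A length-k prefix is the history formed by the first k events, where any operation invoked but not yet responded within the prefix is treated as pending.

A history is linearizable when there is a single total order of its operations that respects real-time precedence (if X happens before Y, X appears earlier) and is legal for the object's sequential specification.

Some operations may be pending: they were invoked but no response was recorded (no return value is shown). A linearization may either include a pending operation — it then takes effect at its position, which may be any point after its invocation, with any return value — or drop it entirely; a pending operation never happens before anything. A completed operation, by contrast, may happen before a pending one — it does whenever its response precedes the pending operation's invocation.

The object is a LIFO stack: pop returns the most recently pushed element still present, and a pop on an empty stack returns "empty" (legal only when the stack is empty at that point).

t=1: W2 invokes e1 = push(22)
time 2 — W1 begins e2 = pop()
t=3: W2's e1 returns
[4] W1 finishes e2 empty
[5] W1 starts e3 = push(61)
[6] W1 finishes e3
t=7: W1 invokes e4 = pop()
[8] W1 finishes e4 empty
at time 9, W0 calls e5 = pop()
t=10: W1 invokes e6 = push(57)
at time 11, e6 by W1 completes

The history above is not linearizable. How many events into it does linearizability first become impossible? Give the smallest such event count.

events 1..7 are linearizable; a witness order is e2, e1, e3:
1. e2 pop() → empty, leaving stack <>
2. e1 push(22), leaving stack <22>
3. e3 push(61), leaving stack <22,61>
once event 8 joins (e4's response, time 8), exhaustive search finds no witness
one such order, e1, e2, e3, e4, breaks at step 2 where e2 pop() → empty is illegal
one such order, e2, e1, e3, e4, breaks at step 4 where e4 pop() → empty is illegal

8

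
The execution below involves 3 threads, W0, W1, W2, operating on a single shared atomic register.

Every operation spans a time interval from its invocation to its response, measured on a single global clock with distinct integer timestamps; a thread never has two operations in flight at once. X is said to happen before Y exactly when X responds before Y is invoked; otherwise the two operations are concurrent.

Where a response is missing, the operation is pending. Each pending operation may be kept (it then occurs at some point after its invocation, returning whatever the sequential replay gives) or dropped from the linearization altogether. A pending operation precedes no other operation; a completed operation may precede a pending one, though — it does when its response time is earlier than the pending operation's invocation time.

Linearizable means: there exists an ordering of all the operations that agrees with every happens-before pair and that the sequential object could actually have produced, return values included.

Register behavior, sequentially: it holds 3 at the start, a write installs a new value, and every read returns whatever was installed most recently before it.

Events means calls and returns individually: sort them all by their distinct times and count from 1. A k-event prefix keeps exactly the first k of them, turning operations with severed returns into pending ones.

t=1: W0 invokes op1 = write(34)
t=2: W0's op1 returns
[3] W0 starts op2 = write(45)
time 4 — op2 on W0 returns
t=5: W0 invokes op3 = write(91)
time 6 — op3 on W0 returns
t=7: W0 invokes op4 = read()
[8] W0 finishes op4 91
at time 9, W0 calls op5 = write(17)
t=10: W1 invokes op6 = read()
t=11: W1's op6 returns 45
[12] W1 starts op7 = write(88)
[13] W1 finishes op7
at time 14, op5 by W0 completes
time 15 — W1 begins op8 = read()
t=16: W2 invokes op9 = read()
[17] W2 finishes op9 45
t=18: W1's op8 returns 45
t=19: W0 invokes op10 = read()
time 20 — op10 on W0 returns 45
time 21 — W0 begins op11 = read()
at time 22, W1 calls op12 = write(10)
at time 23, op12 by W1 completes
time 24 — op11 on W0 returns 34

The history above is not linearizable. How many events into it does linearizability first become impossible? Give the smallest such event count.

events 1..10 are still linearizable — one witness is op1, op2, op3, op4:
step 1: op1 write(34) — value 34
step 2: op2 write(45) — value 45
step 3: op3 write(91) — value 91
step 4: op4 read() → 91 — value 91
at event 11 (op6's time-11 response) nothing linearizes any more
no escape via the 1 pending operation (op5): every completion choice fails
for example op1, op2, op3, op4, op6 (pending dropped) fails at step 5: op6 read() → 45 is not legal there

11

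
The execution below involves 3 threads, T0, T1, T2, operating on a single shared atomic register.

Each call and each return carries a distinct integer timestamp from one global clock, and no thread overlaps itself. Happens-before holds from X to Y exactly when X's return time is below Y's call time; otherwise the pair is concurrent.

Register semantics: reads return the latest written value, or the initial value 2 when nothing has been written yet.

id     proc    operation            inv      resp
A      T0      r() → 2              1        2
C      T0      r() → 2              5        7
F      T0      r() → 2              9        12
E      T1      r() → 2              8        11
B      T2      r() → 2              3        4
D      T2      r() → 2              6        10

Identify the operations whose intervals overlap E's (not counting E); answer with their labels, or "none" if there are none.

D, F

E runs from 8 to 11; window-overlapping ops are concurrent
A [1,2]: before
B [3,4]: before
C [5,7]: before
D [6,10]: concurrent
F [9,12]: concurrent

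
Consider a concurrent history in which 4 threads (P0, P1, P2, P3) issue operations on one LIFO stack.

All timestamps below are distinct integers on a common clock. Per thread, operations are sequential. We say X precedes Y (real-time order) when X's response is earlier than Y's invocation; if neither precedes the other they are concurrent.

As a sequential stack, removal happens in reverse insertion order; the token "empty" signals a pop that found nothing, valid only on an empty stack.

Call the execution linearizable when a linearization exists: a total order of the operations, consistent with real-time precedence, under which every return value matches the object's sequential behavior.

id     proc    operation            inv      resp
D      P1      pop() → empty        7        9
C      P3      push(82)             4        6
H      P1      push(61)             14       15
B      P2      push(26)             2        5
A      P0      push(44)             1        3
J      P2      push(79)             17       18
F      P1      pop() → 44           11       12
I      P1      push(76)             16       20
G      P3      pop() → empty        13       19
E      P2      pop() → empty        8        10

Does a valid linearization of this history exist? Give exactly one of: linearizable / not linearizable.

not linearizable

the violation lands at event 9, D's response at time 9: events 1..8 linearize, events 1..9 do not
the 4 completed operations admit 3 real-time orders; each fails the LIFO stack replay
including or dropping the 1 pending operation (E) in any combination fails
e.g. A, B, C, D (pending dropped): illegal at step 4, since D pop() → empty cannot apply there
e.g. A, C, B, D (pending dropped): illegal at step 4, since D pop() → empty cannot apply there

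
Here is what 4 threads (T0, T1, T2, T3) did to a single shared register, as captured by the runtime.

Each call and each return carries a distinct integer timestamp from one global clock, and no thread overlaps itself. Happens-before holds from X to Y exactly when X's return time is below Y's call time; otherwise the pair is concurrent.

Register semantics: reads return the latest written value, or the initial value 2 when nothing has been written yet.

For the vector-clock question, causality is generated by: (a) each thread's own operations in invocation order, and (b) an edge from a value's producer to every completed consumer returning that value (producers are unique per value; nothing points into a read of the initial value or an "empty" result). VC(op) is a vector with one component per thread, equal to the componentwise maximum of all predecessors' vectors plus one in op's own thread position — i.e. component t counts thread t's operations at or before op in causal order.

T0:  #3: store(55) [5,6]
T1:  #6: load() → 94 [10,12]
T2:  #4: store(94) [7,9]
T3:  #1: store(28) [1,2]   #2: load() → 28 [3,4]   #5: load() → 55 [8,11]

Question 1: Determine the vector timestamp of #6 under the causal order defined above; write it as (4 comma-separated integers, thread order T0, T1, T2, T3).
(0, 1, 1, 0)

invoked at 1, #1 has no predecessors; its own T3 bump gives (0, 0, 0, 1)
invoked at 7, #4 has no predecessors; its own T2 bump gives (0, 0, 1, 0)
invoked at 5, #3 has no predecessors; its own T0 bump gives (1, 0, 0, 0)
#2, invoked 3, takes VC(#1)=(0, 0, 0, 1) under max, adds 1 for T3 → (0, 0, 0, 2)
#6, invoked 10, takes VC(#4)=(0, 0, 1, 0) under max, adds 1 for T1 → (0, 1, 1, 0)
#5, invoked 8, takes VC(#2)=(0, 0, 0, 2), VC(#3)=(1, 0, 0, 0) under max, adds 1 for T3 → (1, 0, 0, 3)
target: VC(#6) = (0, 1, 1, 0)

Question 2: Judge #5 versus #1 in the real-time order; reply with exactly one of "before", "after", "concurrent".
after

#5 spans [8,11], #1 spans [1,2]
resp(#1)=2 < inv(#5)=8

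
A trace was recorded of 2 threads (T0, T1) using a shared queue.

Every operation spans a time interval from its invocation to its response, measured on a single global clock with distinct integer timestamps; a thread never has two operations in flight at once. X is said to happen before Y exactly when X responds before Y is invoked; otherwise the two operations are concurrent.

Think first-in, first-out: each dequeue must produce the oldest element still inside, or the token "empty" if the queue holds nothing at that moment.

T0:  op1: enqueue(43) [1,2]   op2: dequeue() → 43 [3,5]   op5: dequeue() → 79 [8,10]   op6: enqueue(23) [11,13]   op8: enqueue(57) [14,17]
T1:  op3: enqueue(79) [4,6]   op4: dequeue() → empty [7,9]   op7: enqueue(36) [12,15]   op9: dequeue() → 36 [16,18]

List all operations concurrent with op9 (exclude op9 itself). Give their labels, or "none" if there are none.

op9 spans [16,18]; an op avoiding the whole window 16..18 is ordered, any other is concurrent
op1 [1,2]: before
op2 [3,5]: before
op3 [4,6]: before
op4 [7,9]: before
op5 [8,10]: before
op6 [11,13]: before
op7 [12,15]: before
op8 [14,17]: concurrent

op8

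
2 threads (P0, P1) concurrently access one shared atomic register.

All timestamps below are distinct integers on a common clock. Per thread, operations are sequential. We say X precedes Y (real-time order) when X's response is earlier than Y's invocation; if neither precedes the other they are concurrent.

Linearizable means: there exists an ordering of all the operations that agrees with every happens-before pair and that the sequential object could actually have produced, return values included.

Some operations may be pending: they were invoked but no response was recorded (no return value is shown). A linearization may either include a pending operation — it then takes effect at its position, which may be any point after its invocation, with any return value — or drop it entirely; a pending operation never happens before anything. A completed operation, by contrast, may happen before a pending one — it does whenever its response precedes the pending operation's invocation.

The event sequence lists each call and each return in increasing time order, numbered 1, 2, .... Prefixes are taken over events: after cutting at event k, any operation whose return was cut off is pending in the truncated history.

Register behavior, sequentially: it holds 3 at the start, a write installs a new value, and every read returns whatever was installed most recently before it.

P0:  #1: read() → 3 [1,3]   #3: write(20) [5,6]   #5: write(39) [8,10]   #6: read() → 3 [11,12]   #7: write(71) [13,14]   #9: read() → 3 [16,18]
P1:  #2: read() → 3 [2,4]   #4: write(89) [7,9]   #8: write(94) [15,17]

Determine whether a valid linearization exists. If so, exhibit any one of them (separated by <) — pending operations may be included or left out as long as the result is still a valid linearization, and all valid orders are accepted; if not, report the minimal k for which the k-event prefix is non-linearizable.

events 1..11 are fine; event 12 — the response of #6 at time 12 — makes the prefix non-linearizable
6 completed operations, 4 real-time-consistent orders — every atomic register replay fails
for example #1, #2, #3, #4, #5, #6 fails at step 6: #6 read() → 3 is not legal there
for example #1, #2, #3, #5, #4, #6 fails at step 6: #6 read() → 3 is not legal there

not linearizable — minimal violating prefix: 12 events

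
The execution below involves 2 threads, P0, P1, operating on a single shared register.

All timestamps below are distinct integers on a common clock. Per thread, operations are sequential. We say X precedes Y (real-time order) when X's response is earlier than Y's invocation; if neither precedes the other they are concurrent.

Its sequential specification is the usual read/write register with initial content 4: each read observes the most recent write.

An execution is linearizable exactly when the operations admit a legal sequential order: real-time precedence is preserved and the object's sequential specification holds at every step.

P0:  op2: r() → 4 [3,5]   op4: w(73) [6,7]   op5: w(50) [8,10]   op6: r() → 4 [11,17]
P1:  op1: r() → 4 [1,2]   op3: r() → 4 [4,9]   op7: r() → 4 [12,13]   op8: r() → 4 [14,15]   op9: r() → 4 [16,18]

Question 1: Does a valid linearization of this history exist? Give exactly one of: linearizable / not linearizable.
not linearizable

the violation lands at event 13, op7's response at time 13: events 1..12 linearize, events 1..13 do not
checked exhaustively: 4 real-time-consistent orders of 6 completed operations, zero legal register replays
completion choices over the 1 pending operation (op6) were checked; none helps
sample order op1, op2, op3, op4, op5, op7 (pending dropped) stalls at step 6 — op7 r() → 4 has no legal effect
sample order op1, op2, op4, op3, op5, op7 (pending dropped) stalls at step 4 — op3 r() → 4 has no legal effect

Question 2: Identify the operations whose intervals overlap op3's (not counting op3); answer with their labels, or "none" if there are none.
Answer: op2, op4, op5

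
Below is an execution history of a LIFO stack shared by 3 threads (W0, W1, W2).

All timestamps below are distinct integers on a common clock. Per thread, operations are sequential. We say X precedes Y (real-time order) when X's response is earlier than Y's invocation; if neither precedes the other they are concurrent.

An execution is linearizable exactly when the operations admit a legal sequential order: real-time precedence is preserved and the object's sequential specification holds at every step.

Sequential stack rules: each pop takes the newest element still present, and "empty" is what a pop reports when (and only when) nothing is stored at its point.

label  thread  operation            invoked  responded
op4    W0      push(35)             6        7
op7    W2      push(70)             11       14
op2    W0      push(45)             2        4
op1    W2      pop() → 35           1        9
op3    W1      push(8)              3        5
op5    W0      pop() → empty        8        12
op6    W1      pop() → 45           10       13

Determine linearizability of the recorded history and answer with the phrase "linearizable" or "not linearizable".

not linearizable

cut after 11 events: linearizable; cut after 12 events (op5 responds, time 12): not linearizable
the 5 completed operations admit 10 real-time orders; each fails the LIFO stack replay
completion choices over the 2 pending operations (op6, op7) were checked; none helps
e.g. op1, op2, op3, op4, op5 (pending dropped): illegal at step 1, since op1 pop() → 35 cannot apply there
e.g. op1, op3, op2, op4, op5 (pending dropped): illegal at step 1, since op1 pop() → 35 cannot apply there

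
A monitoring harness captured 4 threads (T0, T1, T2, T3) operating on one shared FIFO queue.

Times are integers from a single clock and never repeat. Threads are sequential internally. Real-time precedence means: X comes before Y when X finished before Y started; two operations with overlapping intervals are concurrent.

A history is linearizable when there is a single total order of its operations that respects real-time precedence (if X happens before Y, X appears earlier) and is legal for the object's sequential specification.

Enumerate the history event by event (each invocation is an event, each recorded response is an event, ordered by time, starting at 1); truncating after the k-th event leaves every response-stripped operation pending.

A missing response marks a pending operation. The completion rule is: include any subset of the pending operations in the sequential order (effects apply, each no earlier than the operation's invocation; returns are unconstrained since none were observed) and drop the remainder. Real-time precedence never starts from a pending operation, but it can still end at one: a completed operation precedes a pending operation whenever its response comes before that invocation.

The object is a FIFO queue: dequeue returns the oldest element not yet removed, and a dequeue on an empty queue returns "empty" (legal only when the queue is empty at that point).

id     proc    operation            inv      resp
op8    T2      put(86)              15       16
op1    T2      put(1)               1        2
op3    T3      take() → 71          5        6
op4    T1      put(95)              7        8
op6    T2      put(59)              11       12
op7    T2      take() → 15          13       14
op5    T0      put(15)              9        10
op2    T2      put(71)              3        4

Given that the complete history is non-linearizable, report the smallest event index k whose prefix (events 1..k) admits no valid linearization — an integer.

6

events 1..5 are linearizable; a witness order is op1, op2:
step 1: op1 put(1) — queue <1>
step 2: op2 put(71) — queue <1,71>
with event 6 included (op3 responding at time 6), all real-time-consistent orders fail
sample order op1, op2, op3 stalls at step 3 — op3 take() → 71 has no legal effect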